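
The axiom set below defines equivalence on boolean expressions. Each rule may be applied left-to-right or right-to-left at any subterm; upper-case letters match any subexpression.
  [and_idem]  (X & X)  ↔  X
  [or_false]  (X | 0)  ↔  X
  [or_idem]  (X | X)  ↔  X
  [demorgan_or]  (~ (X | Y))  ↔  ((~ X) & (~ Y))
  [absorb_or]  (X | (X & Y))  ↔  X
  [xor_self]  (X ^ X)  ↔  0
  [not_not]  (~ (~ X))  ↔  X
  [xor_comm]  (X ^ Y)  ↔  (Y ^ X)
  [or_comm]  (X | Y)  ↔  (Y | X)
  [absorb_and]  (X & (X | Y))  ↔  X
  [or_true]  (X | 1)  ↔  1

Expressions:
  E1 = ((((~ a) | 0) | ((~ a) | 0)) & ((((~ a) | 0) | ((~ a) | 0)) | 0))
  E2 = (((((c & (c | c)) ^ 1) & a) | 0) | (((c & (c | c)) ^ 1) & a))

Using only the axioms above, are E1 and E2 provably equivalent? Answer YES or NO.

NO

The axioms are sound identities: if E1 ↔* E2 then E1 and E2 evaluate identically under any assignment.
Under a=0, c=0: E1 evaluates to 1, E2 to 0. Distinct ⇒ no rewrite sequence connects them.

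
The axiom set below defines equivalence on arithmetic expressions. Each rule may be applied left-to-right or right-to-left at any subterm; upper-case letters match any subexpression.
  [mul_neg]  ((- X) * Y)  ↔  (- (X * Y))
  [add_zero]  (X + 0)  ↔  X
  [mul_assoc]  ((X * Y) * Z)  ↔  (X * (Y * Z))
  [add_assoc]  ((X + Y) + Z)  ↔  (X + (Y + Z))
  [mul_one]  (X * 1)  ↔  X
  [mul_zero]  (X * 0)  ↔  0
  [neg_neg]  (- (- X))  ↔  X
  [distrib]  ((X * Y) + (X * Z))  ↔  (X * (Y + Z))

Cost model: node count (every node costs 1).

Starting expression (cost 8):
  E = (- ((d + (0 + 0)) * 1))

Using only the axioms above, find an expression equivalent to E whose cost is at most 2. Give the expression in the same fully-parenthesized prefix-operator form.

step 1: add_zero (→) rewrites (0 + 0) into 0, now (- ((d + 0) * 1))
step 2: add_zero (→) rewrites (d + 0) into d, now (- (d * 1))
step 3: mul_one (→) rewrites (d * 1) into d, reaching cost 2 (bound 2)

(- d)   [cost 2]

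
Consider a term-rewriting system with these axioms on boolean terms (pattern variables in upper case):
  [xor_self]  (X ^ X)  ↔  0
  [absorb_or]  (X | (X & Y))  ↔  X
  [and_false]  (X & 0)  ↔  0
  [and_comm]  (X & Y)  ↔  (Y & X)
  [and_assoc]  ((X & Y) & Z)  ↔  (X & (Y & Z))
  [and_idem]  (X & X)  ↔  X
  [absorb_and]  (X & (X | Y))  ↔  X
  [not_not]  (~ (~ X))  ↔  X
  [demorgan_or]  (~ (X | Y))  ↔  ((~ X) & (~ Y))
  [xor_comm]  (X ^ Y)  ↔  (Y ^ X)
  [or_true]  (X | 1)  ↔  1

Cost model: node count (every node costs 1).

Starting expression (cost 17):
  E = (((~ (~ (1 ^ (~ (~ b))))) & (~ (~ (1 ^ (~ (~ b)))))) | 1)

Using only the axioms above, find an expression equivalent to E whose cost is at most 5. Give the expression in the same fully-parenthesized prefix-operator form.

1. [and_idem →] ((~ (~ (1 ^ (~ (~ b))))) & (~ (~ (1 ^ (~ (~ b))))))  →  (~ (~ (1 ^ (~ (~ b)))));  E = ((~ (~ (1 ^ (~ (~ b))))) | 1)
2. [not_not →] (~ (~ b))  →  b;  E = ((~ (~ (1 ^ b))) | 1)
3. [not_not →] (~ (~ (1 ^ b)))  →  (1 ^ b);  cost 5 ≤ 5, done

((1 ^ b) | 1)   [cost 5]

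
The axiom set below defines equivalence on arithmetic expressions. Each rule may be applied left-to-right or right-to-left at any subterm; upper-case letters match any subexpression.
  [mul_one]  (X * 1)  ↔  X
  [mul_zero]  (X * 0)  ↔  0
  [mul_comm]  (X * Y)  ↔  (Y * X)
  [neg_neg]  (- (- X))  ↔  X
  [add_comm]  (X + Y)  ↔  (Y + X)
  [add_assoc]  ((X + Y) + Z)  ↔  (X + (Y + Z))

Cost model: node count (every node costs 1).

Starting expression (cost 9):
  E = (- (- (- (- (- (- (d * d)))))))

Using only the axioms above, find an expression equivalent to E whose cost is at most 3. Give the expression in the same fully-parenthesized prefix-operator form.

(1) (- (- (- (- (- (d * d))))))  =[neg_neg →]=  (- (- (- (d * d))))    ⊢ (- (- (- (- (d * d)))))
(2) (- (- (- (d * d))))  =[neg_neg →]=  (- (d * d))    ⊢ (- (- (d * d)))
(3) (- (- (d * d)))  =[neg_neg →]=  (d * d)    ⊢ cost 3, within 3

(d * d)   [cost 3]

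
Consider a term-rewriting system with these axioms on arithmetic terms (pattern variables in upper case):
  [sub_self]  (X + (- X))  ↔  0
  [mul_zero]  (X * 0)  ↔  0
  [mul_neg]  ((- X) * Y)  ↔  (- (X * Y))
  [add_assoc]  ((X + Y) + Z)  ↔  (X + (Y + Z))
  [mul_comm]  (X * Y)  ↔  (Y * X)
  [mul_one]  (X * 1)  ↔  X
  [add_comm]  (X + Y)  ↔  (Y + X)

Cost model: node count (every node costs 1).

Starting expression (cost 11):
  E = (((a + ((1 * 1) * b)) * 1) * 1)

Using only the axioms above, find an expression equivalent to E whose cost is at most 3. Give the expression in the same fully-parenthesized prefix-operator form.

step 1: mul_one (→) rewrites (((a + ((1 * 1) * b)) * 1) * 1) into ((a + ((1 * 1) * b)) * 1)
step 2: mul_one (→) rewrites (1 * 1) into 1, now ((a + (1 * b)) * 1)
step 3: mul_comm (→) rewrites (1 * b) into (b * 1), now ((a + (b * 1)) * 1)
step 4: add_comm (→) rewrites (a + (b * 1)) into ((b * 1) + a), now (((b * 1) + a) * 1)
step 5: mul_one (→) rewrites (((b * 1) + a) * 1) into ((b * 1) + a)
step 6: mul_one (→) rewrites (b * 1) into b, reaching cost 3 (bound 3)

(b + a)   [cost 3]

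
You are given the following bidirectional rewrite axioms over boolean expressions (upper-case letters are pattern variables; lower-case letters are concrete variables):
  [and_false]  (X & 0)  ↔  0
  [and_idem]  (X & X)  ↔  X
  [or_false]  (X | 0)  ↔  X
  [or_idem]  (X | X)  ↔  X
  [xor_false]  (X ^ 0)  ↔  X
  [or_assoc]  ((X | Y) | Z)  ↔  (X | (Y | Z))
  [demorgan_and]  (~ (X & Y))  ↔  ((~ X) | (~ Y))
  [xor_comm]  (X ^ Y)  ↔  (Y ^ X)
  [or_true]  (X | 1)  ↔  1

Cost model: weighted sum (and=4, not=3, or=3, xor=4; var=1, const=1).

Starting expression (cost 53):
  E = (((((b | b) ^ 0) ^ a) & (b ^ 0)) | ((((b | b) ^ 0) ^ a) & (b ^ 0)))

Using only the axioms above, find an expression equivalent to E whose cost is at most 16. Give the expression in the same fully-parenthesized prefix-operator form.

1. [or_idem →] (((((b | b) ^ 0) ^ a) & (b ^ 0)) | ((((b | b) ^ 0) ^ a) & (b ^ 0)))  →  ((((b | b) ^ 0) ^ a) & (b ^ 0))
2. [xor_false →] ((b | b) ^ 0)  →  (b | b);  E = (((b | b) ^ a) & (b ^ 0))
3. [or_idem →] (b | b)  →  b;  cost 16 ≤ 16, done

((b ^ a) & (b ^ 0))   [cost 16]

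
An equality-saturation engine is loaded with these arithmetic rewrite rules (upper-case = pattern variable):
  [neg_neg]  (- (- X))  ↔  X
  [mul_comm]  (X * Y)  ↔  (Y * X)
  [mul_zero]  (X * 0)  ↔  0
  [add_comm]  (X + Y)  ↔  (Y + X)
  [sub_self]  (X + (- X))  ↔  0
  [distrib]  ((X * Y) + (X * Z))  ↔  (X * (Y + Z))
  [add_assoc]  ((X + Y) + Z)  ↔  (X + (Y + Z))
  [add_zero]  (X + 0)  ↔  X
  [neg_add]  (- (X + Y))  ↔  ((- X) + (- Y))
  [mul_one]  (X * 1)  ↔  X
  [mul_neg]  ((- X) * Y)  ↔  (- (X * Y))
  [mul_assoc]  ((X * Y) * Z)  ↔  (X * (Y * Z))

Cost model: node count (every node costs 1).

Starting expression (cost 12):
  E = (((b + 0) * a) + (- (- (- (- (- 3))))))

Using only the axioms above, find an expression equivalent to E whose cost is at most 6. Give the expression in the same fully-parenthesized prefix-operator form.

((b * a) + (- 3))   [cost 6]

(1) (- (- (- 3)))  =[neg_neg →]=  (- 3)    ⊢ (((b + 0) * a) + (- (- (- 3))))
(2) (- (- 3))  =[neg_neg →]=  3    ⊢ (((b + 0) * a) + (- 3))
(3) (b + 0)  =[add_zero →]=  b    ⊢ cost 6, within 6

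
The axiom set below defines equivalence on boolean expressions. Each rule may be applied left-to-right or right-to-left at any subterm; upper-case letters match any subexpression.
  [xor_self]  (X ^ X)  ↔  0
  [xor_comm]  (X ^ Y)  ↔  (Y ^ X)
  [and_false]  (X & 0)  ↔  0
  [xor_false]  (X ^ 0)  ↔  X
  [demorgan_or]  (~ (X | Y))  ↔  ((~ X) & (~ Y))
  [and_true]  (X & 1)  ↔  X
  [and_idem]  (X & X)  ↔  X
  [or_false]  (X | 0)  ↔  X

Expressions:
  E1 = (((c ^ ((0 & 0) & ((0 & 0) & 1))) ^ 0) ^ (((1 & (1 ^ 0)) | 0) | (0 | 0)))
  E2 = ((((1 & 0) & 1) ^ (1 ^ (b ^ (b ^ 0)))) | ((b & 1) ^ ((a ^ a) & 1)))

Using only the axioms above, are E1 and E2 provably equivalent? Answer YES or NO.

All listed rules preserve value, hence provable equivalence implies equal values everywhere; look for a separating assignment.
a=0, b=0, c=1 gives E1 ↦ 0, E2 ↦ 1; values differ ⇒ not provably equivalent.

NO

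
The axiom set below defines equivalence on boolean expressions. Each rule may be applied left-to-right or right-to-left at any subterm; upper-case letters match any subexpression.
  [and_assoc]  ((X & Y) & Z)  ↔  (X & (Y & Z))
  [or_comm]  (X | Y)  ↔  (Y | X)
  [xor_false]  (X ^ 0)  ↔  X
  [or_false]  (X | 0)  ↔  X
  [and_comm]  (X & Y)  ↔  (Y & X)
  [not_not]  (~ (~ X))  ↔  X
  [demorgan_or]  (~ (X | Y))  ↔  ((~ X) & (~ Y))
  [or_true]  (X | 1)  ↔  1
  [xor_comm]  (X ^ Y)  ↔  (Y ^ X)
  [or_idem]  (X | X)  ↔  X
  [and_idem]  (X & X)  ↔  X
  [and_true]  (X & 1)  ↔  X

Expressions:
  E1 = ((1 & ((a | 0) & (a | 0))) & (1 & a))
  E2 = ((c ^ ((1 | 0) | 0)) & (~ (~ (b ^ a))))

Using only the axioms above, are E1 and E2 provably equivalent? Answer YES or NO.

Every axiom is a valid identity, so a rewrite proof would force E1 and E2 to agree under every assignment.
At a=0, b=1, c=0: E1 = 0 but E2 = 1; they differ, so no derivation exists.

NO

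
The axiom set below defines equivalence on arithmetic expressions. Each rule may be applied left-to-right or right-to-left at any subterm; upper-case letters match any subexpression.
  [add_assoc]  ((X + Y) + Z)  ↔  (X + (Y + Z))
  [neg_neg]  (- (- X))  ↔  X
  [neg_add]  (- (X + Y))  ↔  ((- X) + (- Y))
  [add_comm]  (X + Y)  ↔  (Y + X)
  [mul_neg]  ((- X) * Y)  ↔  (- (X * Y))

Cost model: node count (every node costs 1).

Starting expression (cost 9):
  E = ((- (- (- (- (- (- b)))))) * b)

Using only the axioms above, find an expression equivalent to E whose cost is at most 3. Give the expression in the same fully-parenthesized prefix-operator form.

(b * b)   [cost 3]

(1) (- (- (- (- (- (- b))))))  =[neg_neg →]=  (- (- (- (- b))))    ⊢ ((- (- (- (- b)))) * b)
(2) (- (- (- (- b))))  =[neg_neg →]=  (- (- b))    ⊢ ((- (- b)) * b)
(3) (- (- b))  =[neg_neg →]=  b    ⊢ cost 3, within 3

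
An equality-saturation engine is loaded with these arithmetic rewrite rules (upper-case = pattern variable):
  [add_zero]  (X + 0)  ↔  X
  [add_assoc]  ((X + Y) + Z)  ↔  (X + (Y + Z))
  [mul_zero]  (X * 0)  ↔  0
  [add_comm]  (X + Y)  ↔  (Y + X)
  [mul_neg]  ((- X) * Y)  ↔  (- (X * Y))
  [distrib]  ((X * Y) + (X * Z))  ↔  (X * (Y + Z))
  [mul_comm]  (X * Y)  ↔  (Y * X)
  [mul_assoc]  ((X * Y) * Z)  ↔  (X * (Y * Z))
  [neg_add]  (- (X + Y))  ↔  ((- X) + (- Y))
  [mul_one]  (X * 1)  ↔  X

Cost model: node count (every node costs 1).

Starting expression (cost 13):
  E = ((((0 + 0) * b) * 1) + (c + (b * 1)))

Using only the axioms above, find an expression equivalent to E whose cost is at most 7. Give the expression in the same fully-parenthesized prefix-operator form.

((c + b) + (0 * b))   [cost 7]

1. [add_zero →] (0 + 0)  →  0;  E = (((0 * b) * 1) + (c + (b * 1)))
2. [mul_one →] ((0 * b) * 1)  →  (0 * b);  E = ((0 * b) + (c + (b * 1)))
3. [add_comm →] ((0 * b) + (c + (b * 1)))  →  ((c + (b * 1)) + (0 * b))
4. [mul_one →] (b * 1)  →  b;  cost 7 ≤ 7, done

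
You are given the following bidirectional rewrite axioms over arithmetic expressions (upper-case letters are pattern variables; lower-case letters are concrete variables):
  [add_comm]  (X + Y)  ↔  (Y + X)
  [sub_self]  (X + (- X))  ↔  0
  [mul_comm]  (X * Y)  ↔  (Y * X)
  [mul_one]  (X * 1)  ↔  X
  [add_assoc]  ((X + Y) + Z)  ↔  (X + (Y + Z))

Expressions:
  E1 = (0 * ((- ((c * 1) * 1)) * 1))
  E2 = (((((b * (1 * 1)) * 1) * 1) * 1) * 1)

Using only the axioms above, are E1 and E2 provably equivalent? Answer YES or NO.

NO

All listed rules preserve value, hence provable equivalence implies equal values everywhere; look for a separating assignment.
b=1, c=0 gives E1 ↦ 0, E2 ↦ 1; values differ ⇒ not provably equivalent.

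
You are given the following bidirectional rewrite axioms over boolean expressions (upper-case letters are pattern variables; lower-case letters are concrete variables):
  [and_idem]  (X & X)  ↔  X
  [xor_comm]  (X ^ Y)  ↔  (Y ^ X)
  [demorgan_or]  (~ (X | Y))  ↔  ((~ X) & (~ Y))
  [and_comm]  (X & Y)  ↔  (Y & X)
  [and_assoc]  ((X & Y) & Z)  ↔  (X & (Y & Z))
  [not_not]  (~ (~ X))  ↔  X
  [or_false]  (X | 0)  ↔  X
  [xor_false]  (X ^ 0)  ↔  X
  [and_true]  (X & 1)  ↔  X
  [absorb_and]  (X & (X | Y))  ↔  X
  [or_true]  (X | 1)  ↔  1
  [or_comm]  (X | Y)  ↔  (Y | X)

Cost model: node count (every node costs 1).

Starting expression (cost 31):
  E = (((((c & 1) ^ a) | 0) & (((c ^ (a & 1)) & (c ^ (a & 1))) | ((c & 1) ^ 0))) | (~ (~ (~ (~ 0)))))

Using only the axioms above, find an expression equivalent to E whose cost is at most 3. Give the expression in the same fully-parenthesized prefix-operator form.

(c ^ a)   [cost 3]

step 1: and_idem (→) rewrites ((c ^ (a & 1)) & (c ^ (a & 1))) into (c ^ (a & 1)), now (((((c & 1) ^ a) | 0) & ((c ^ (a & 1)) | ((c & 1) ^ 0))) | (~ (~ (~ (~ 0)))))
step 2: and_true (→) rewrites (c & 1) into c, now ((((c ^ a) | 0) & ((c ^ (a & 1)) | ((c & 1) ^ 0))) | (~ (~ (~ (~ 0)))))
step 3: and_true (→) rewrites (a & 1) into a, now ((((c ^ a) | 0) & ((c ^ a) | ((c & 1) ^ 0))) | (~ (~ (~ (~ 0)))))
step 4: or_false (→) rewrites ((c ^ a) | 0) into (c ^ a), now (((c ^ a) & ((c ^ a) | ((c & 1) ^ 0))) | (~ (~ (~ (~ 0)))))
step 5: and_true (→) rewrites (c & 1) into c, now (((c ^ a) & ((c ^ a) | (c ^ 0))) | (~ (~ (~ (~ 0)))))
step 6: not_not (→) rewrites (~ (~ 0)) into 0, now (((c ^ a) & ((c ^ a) | (c ^ 0))) | (~ (~ 0)))
step 7: not_not (→) rewrites (~ (~ 0)) into 0, now (((c ^ a) & ((c ^ a) | (c ^ 0))) | 0)
step 8: xor_false (→) rewrites (c ^ 0) into c, now (((c ^ a) & ((c ^ a) | c)) | 0)
step 9: absorb_and (→) rewrites ((c ^ a) & ((c ^ a) | c)) into (c ^ a), now ((c ^ a) | 0)
step 10: or_false (→) rewrites ((c ^ a) | 0) into (c ^ a), reaching cost 3 (bound 3)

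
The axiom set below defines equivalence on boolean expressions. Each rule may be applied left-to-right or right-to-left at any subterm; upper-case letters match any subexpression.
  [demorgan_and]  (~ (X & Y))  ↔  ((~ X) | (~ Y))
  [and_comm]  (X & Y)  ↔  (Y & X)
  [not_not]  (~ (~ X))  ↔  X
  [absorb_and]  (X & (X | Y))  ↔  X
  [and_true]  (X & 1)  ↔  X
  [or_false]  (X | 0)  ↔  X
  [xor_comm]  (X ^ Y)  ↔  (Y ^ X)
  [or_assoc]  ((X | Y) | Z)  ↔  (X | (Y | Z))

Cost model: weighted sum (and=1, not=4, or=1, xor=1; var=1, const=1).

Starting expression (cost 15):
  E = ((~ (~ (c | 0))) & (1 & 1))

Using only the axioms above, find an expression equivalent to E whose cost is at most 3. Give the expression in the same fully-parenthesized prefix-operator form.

(c | 0)   [cost 3]

(1) (~ (~ (c | 0)))  =[not_not →]=  (c | 0)    ⊢ ((c | 0) & (1 & 1))
(2) (1 & 1)  =[and_true →]=  1    ⊢ ((c | 0) & 1)
(3) ((c | 0) & 1)  =[and_true →]=  (c | 0)    ⊢ cost 3, within 3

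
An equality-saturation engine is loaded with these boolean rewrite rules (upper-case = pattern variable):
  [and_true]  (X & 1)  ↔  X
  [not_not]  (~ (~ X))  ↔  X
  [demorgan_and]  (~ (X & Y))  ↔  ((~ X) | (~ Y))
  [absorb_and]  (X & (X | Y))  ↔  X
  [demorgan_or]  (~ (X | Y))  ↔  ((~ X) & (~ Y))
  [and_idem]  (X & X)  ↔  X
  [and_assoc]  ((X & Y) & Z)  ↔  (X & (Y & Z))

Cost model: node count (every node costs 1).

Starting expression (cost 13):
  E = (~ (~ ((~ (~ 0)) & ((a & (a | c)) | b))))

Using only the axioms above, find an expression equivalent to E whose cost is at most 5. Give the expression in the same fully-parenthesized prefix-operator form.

(0 & (a | b))   [cost 5]

1. [not_not →] (~ (~ ((~ (~ 0)) & ((a & (a | c)) | b))))  →  ((~ (~ 0)) & ((a & (a | c)) | b))
2. [not_not →] (~ (~ 0))  →  0;  E = (0 & ((a & (a | c)) | b))
3. [absorb_and →] (a & (a | c))  →  a;  cost 5 ≤ 5, done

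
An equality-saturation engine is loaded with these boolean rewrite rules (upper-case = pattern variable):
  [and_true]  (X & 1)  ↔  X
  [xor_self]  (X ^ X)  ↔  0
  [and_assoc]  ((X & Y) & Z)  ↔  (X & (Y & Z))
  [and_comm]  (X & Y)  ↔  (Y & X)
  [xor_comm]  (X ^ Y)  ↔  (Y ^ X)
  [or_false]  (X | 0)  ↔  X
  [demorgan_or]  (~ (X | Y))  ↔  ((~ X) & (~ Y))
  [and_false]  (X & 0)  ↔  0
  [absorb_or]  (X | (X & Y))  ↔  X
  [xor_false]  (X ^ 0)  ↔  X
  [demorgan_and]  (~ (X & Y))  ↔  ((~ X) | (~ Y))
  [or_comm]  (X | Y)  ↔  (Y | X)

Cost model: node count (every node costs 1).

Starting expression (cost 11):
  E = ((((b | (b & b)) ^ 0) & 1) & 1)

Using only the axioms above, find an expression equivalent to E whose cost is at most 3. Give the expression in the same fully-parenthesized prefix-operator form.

(b ^ 0)   [cost 3]

(1) ((((b | (b & b)) ^ 0) & 1) & 1)  =[and_true →]=  (((b | (b & b)) ^ 0) & 1)
(2) (((b | (b & b)) ^ 0) & 1)  =[and_true →]=  ((b | (b & b)) ^ 0)
(3) (b | (b & b))  =[absorb_or →]=  b    ⊢ cost 3, within 3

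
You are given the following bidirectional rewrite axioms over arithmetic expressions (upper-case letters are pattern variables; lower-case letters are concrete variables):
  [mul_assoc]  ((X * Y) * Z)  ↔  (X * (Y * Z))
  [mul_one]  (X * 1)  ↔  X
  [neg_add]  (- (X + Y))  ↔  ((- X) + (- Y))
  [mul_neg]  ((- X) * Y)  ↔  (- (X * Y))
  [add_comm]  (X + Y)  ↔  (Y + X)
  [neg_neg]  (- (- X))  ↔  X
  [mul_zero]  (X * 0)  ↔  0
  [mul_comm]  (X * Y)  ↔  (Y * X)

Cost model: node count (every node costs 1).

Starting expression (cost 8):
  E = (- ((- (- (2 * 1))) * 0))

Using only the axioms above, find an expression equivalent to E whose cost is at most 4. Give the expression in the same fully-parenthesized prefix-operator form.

(- (2 * 0))   [cost 4]

(1) (- (- (2 * 1)))  =[neg_neg →]=  (2 * 1)    ⊢ (- ((2 * 1) * 0))
(2) (2 * 1)  =[mul_one →]=  2    ⊢ cost 4, within 4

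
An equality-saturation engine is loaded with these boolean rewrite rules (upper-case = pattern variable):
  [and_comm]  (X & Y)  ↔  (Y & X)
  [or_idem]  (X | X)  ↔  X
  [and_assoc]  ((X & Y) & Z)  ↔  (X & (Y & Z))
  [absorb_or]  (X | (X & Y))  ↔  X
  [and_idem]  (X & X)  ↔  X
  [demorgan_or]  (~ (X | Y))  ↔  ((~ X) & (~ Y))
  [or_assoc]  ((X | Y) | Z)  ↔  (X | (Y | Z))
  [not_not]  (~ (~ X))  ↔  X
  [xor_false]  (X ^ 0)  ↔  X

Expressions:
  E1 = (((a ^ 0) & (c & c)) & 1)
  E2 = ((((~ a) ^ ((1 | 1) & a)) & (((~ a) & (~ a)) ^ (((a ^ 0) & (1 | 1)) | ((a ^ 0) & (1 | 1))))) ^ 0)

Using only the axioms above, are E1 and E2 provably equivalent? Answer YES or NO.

The axioms are sound identities: if E1 ↔* E2 then E1 and E2 evaluate identically under any assignment.
Under a=0, c=0: E1 evaluates to 0, E2 to 1. Distinct ⇒ no rewrite sequence connects them.

NO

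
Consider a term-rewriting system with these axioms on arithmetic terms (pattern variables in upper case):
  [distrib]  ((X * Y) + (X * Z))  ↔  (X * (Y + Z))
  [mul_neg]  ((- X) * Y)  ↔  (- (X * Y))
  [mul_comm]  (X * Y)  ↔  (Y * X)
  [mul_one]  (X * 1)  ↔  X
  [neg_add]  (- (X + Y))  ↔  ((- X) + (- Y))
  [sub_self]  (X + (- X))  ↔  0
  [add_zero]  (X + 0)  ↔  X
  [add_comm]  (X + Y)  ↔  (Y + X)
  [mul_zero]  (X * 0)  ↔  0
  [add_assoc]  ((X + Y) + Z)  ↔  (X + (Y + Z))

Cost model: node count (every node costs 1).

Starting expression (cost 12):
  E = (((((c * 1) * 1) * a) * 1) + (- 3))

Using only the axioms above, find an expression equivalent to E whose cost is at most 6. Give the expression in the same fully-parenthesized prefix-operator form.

((c * a) + (- 3))   [cost 6]

(1) ((c * 1) * 1)  =[mul_one →]=  (c * 1)    ⊢ ((((c * 1) * a) * 1) + (- 3))
(2) (((c * 1) * a) * 1)  =[mul_one →]=  ((c * 1) * a)    ⊢ (((c * 1) * a) + (- 3))
(3) (c * 1)  =[mul_one →]=  c    ⊢ cost 6, within 6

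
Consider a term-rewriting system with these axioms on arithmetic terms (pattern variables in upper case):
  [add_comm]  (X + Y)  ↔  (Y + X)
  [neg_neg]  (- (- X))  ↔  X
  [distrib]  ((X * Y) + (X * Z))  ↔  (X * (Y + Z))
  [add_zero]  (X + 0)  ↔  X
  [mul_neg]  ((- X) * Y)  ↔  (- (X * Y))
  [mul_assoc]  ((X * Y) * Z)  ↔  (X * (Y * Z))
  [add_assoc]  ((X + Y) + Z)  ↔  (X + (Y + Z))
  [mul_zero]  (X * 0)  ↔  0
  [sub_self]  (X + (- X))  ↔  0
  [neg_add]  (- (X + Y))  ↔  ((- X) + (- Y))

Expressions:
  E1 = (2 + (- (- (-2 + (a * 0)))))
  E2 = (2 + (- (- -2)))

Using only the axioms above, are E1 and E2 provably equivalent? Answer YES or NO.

YES

step 1: mul_zero (→) rewrites (a * 0) into 0, now (2 + (- (- (-2 + 0))))
step 2: add_zero (→) rewrites (-2 + 0) into -2, which is E2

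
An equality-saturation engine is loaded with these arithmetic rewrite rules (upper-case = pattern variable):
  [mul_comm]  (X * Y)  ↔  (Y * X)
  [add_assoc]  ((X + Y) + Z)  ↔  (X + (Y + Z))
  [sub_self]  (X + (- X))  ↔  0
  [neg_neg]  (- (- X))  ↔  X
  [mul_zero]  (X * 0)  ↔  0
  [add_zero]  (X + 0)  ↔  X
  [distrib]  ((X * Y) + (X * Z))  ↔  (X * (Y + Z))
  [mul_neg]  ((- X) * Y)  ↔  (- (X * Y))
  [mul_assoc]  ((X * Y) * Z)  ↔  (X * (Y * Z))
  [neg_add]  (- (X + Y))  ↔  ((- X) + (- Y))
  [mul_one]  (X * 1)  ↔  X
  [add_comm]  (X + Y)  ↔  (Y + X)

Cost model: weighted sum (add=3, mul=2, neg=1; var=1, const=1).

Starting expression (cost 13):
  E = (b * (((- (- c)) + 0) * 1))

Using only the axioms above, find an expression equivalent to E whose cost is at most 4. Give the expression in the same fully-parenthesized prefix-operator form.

(b * c)   [cost 4]

1. [mul_one →] (((- (- c)) + 0) * 1)  →  ((- (- c)) + 0);  E = (b * ((- (- c)) + 0))
2. [neg_neg →] (- (- c))  →  c;  E = (b * (c + 0))
3. [add_zero →] (c + 0)  →  c;  cost 4 ≤ 4, done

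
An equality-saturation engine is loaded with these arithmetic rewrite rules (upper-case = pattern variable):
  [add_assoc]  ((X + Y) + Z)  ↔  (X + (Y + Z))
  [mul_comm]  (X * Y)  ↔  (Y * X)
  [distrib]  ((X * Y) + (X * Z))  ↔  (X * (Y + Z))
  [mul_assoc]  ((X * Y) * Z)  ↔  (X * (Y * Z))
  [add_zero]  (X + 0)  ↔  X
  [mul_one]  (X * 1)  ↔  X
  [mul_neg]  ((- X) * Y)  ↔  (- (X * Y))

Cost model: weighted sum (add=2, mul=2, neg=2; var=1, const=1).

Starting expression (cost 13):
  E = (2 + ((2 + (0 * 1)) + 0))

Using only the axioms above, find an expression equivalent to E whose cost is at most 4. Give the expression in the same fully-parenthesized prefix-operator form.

step 1: mul_one (→) rewrites (0 * 1) into 0, now (2 + ((2 + 0) + 0))
step 2: add_zero (→) rewrites ((2 + 0) + 0) into (2 + 0), now (2 + (2 + 0))
step 3: add_zero (→) rewrites (2 + 0) into 2, reaching cost 4 (bound 4)

(2 + 2)   [cost 4]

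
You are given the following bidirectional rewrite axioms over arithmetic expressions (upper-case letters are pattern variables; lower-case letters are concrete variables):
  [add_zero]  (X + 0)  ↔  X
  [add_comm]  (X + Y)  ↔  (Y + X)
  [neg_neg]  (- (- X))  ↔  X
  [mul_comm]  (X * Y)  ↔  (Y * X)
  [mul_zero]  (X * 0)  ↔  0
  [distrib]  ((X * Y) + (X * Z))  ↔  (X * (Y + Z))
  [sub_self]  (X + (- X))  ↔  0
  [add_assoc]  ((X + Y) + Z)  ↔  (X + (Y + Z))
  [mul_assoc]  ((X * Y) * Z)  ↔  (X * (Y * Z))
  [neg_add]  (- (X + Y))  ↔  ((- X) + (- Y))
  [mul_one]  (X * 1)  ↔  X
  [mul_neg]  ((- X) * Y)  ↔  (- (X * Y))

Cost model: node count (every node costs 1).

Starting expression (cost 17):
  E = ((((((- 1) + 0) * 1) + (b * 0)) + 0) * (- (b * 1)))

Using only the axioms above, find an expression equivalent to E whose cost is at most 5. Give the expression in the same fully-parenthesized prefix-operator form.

step 1: add_zero (→) rewrites (((((- 1) + 0) * 1) + (b * 0)) + 0) into ((((- 1) + 0) * 1) + (b * 0)), now (((((- 1) + 0) * 1) + (b * 0)) * (- (b * 1)))
step 2: mul_zero (→) rewrites (b * 0) into 0, now (((((- 1) + 0) * 1) + 0) * (- (b * 1)))
step 3: add_zero (→) rewrites ((((- 1) + 0) * 1) + 0) into (((- 1) + 0) * 1), now ((((- 1) + 0) * 1) * (- (b * 1)))
step 4: mul_one (→) rewrites (b * 1) into b, now ((((- 1) + 0) * 1) * (- b))
step 5: add_zero (→) rewrites ((- 1) + 0) into (- 1), now (((- 1) * 1) * (- b))
step 6: mul_comm (→) rewrites (((- 1) * 1) * (- b)) into ((- b) * ((- 1) * 1))
step 7: mul_one (→) rewrites ((- 1) * 1) into (- 1), reaching cost 5 (bound 5)

((- b) * (- 1))   [cost 5]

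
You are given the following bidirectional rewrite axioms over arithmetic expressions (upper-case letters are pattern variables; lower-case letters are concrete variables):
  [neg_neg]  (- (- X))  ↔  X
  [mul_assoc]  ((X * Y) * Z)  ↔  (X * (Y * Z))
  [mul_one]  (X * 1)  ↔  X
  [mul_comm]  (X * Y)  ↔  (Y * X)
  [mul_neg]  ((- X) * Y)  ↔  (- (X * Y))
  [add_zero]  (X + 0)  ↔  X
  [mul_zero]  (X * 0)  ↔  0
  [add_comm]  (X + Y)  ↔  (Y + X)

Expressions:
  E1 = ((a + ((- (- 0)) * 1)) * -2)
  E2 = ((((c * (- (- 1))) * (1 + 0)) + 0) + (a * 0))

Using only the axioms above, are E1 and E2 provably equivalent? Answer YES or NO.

All listed rules preserve value, hence provable equivalence implies equal values everywhere; look for a separating assignment.
a=0, c=1 gives E1 ↦ 0, E2 ↦ 1; values differ ⇒ not provably equivalent.

NO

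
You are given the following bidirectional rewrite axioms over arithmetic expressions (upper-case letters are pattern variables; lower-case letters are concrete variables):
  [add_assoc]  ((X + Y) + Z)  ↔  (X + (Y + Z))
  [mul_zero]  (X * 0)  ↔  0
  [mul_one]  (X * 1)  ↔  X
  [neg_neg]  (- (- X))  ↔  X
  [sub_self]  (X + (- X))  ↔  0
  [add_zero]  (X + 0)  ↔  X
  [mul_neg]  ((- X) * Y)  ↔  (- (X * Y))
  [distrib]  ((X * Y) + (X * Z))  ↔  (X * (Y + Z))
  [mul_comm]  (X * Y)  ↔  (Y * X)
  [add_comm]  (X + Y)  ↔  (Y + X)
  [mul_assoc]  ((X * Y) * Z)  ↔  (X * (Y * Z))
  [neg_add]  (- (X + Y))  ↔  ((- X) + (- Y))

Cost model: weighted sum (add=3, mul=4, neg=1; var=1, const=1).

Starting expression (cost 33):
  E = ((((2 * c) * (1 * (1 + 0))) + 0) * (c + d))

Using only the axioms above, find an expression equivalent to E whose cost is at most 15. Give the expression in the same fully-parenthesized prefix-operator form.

((2 * c) * (c + d))   [cost 15]

(1) (1 + 0)  =[add_zero →]=  1    ⊢ ((((2 * c) * (1 * 1)) + 0) * (c + d))
(2) (((2 * c) * (1 * 1)) + 0)  =[add_zero →]=  ((2 * c) * (1 * 1))    ⊢ (((2 * c) * (1 * 1)) * (c + d))
(3) (1 * 1)  =[mul_one →]=  1    ⊢ (((2 * c) * 1) * (c + d))
(4) ((2 * c) * 1)  =[mul_one →]=  (2 * c)    ⊢ cost 15, within 15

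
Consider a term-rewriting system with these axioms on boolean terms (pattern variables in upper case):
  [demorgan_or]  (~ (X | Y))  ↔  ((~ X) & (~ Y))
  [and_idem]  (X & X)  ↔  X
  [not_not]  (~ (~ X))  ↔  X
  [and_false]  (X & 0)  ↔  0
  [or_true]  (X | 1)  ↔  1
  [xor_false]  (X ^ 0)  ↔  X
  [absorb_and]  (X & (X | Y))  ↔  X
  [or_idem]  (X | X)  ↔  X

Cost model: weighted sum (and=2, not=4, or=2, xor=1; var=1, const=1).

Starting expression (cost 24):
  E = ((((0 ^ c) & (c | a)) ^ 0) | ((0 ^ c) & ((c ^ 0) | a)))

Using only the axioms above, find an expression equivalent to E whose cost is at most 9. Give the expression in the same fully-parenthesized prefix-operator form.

((0 ^ c) & (c | a))   [cost 9]

1. [xor_false →] (((0 ^ c) & (c | a)) ^ 0)  →  ((0 ^ c) & (c | a));  E = (((0 ^ c) & (c | a)) | ((0 ^ c) & ((c ^ 0) | a)))
2. [xor_false →] (c ^ 0)  →  c;  E = (((0 ^ c) & (c | a)) | ((0 ^ c) & (c | a)))
3. [or_idem →] (((0 ^ c) & (c | a)) | ((0 ^ c) & (c | a)))  →  ((0 ^ c) & (c | a));  cost 9 ≤ 9, done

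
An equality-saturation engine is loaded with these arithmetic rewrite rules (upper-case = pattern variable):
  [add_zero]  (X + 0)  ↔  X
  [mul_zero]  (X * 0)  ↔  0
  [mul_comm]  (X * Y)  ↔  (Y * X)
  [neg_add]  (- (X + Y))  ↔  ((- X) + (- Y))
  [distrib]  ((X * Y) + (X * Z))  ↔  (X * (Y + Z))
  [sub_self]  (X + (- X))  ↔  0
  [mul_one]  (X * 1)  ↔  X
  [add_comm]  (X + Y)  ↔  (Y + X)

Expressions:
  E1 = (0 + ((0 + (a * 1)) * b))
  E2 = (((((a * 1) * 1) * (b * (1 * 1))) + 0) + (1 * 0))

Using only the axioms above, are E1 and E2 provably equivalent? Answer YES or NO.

YES

1. [mul_one →] (a * 1)  →  a;  E1 = (0 + ((0 + a) * b))
2. [add_comm →] (0 + ((0 + a) * b))  →  (((0 + a) * b) + 0)
3. [add_zero →] (((0 + a) * b) + 0)  →  ((0 + a) * b)
4. [add_comm →] (0 + a)  →  (a + 0);  E1 = ((a + 0) * b)
5. [add_zero →] (a + 0)  →  a;  E1 = (a * b)
6. [add_zero ←] (a * b)  →  ((a * b) + 0)
7. [mul_comm →] (a * b)  →  (b * a);  E1 = ((b * a) + 0)
8. [add_comm →] ((b * a) + 0)  →  (0 + (b * a))
9. [mul_one ←] a  →  (a * 1);  E1 = (0 + (b * (a * 1)))
10. [mul_comm →] (b * (a * 1))  →  ((a * 1) * b);  E1 = (0 + ((a * 1) * b))
11. [mul_one ←] b  →  (b * 1);  E1 = (0 + ((a * 1) * (b * 1)))
12. [add_comm →] (0 + ((a * 1) * (b * 1)))  →  (((a * 1) * (b * 1)) + 0)
13. [mul_one ←] a  →  (a * 1);  E1 = ((((a * 1) * 1) * (b * 1)) + 0)
14. [mul_one ←] 1  →  (1 * 1);  E1 = ((((a * 1) * 1) * (b * (1 * 1))) + 0)
15. [mul_zero ←] 0  →  (1 * 0);  E1 = ((((a * 1) * 1) * (b * (1 * 1))) + (1 * 0))
16. [add_zero ←] (((a * 1) * 1) * (b * (1 * 1)))  →  ((((a * 1) * 1) * (b * (1 * 1))) + 0);  this is E2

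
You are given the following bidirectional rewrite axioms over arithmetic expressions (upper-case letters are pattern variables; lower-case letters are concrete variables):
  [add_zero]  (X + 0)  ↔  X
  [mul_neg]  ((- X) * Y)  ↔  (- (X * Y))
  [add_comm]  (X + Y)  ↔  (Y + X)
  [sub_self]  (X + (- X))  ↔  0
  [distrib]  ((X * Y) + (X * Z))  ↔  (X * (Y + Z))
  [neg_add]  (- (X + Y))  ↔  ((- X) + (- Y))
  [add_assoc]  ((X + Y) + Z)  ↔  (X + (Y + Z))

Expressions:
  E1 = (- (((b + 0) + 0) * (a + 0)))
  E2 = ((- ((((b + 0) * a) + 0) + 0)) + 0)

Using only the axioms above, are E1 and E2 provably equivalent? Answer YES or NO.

YES

(1) ((b + 0) + 0)  =[add_zero →]=  (b + 0)    ⊢ (- ((b + 0) * (a + 0)))
(2) (a + 0)  =[add_zero →]=  a    ⊢ (- ((b + 0) * a))
(3) (b + 0)  =[add_zero →]=  b    ⊢ (- (b * a))
(4) (b * a)  =[add_zero ←]=  ((b * a) + 0)    ⊢ (- ((b * a) + 0))
(5) (- ((b * a) + 0))  =[add_zero ←]=  ((- ((b * a) + 0)) + 0)
(6) b  =[add_zero ←]=  (b + 0)    ⊢ ((- (((b + 0) * a) + 0)) + 0)
(7) ((b + 0) * a)  =[add_zero ←]=  (((b + 0) * a) + 0)    ⊢ E2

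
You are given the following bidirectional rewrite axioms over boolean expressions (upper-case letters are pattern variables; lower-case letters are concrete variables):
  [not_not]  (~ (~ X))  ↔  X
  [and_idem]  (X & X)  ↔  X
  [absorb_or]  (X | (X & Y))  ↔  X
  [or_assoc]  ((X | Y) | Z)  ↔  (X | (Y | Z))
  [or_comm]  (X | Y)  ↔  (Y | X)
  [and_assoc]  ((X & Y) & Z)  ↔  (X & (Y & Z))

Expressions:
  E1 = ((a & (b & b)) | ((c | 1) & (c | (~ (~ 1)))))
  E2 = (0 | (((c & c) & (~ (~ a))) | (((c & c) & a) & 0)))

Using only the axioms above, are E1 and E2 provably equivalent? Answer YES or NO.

NO

The axioms are sound identities: if E1 ↔* E2 then E1 and E2 evaluate identically under any assignment.
Under a=0, b=0, c=0: E1 evaluates to 1, E2 to 0. Distinct ⇒ no rewrite sequence connects them.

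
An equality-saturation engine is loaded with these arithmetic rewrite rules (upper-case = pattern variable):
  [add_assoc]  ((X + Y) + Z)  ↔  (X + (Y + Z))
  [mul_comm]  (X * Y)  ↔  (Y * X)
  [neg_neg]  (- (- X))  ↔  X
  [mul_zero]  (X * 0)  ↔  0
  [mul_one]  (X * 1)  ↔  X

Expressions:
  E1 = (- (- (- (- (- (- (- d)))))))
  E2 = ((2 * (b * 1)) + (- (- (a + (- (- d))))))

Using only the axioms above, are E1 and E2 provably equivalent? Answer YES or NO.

The axioms are sound identities: if E1 ↔* E2 then E1 and E2 evaluate identically under any assignment.
Under a=0, b=0, d=1: E1 evaluates to -1, E2 to 1. Distinct ⇒ no rewrite sequence connects them.

NO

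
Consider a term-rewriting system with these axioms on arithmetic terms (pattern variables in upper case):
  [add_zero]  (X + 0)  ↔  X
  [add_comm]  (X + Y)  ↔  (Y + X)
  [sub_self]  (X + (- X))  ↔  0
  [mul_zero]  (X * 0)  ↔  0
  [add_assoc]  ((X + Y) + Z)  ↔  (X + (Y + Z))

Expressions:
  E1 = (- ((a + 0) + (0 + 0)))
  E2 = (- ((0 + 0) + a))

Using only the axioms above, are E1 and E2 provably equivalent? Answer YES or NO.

1. [add_zero →] (0 + 0)  →  0;  E1 = (- ((a + 0) + 0))
2. [add_zero →] (a + 0)  →  a;  E1 = (- (a + 0))
3. [add_comm →] (a + 0)  →  (0 + a);  E1 = (- (0 + a))
4. [add_zero ←] 0  →  (0 + 0);  this is E2

YES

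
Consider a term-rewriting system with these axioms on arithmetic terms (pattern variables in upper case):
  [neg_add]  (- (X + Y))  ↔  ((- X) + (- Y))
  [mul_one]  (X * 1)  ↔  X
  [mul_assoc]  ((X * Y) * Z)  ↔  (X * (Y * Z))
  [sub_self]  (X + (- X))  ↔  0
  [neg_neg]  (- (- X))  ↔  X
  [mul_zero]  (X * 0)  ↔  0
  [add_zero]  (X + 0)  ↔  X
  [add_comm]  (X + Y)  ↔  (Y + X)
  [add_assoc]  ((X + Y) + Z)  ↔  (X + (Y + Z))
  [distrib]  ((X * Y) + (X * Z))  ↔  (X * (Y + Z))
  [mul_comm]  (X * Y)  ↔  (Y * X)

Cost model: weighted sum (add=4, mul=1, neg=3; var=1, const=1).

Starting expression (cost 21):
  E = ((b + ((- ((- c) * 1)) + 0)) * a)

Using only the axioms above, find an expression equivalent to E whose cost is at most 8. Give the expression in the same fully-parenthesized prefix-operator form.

step 1: mul_one (→) rewrites ((- c) * 1) into (- c), now ((b + ((- (- c)) + 0)) * a)
step 2: add_zero (→) rewrites ((- (- c)) + 0) into (- (- c)), now ((b + (- (- c))) * a)
step 3: neg_neg (→) rewrites (- (- c)) into c, reaching cost 8 (bound 8)

((b + c) * a)   [cost 8]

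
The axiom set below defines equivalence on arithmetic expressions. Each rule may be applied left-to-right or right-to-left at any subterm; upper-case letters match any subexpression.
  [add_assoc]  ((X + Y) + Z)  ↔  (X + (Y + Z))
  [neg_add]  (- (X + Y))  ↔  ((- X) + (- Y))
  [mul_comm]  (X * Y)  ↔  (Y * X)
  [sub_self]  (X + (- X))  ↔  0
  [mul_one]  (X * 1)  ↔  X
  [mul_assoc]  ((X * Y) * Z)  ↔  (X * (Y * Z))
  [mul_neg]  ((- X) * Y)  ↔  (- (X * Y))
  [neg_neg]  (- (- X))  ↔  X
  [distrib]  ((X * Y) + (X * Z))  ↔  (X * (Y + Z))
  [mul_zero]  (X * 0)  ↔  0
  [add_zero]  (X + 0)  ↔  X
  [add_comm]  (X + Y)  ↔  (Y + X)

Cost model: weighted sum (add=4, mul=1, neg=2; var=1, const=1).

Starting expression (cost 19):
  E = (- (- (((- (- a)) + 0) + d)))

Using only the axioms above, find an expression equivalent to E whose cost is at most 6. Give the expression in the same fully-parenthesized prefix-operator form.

(a + d)   [cost 6]

(1) (- (- a))  =[neg_neg →]=  a    ⊢ (- (- ((a + 0) + d)))
(2) (a + 0)  =[add_zero →]=  a    ⊢ (- (- (a + d)))
(3) (- (- (a + d)))  =[neg_neg →]=  (a + d)    ⊢ cost 6, within 6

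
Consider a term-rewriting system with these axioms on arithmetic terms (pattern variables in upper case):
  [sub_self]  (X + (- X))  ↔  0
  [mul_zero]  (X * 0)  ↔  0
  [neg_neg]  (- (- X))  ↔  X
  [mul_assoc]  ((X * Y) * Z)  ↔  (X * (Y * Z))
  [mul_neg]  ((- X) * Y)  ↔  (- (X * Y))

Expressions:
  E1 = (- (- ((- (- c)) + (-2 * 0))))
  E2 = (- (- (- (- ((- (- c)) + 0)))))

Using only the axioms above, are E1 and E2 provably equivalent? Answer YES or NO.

YES

(1) (-2 * 0)  =[mul_zero →]=  0    ⊢ (- (- ((- (- c)) + 0)))
(2) (- ((- (- c)) + 0))  =[neg_neg ←]=  (- (- (- ((- (- c)) + 0))))    ⊢ E2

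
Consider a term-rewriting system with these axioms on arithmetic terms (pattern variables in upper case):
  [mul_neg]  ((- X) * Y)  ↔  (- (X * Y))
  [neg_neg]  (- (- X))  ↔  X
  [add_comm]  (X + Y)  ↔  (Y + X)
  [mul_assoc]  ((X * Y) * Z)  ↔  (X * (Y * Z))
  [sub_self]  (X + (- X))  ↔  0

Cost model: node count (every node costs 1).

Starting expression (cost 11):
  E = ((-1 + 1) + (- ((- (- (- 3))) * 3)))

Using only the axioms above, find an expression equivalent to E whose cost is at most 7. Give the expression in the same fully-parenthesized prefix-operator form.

1. [neg_neg →] (- (- 3))  →  3;  E = ((-1 + 1) + (- ((- 3) * 3)))
2. [mul_neg →] ((- 3) * 3)  →  (- (3 * 3));  E = ((-1 + 1) + (- (- (3 * 3))))
3. [neg_neg →] (- (- (3 * 3)))  →  (3 * 3);  cost 7 ≤ 7, done

((-1 + 1) + (3 * 3))   [cost 7]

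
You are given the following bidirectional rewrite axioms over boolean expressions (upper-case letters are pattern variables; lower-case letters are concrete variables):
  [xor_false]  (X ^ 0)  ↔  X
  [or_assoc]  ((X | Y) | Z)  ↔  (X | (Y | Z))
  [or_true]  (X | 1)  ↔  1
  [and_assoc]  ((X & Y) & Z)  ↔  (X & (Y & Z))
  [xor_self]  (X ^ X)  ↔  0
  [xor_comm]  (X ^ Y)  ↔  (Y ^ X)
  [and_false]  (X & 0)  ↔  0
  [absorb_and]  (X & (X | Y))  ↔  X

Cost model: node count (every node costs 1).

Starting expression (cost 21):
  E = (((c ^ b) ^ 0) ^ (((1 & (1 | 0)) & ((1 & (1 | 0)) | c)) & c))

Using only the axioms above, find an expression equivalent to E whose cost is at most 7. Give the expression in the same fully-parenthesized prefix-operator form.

((c ^ b) ^ (1 & c))   [cost 7]

1. [absorb_and →] ((1 & (1 | 0)) & ((1 & (1 | 0)) | c))  →  (1 & (1 | 0));  E = (((c ^ b) ^ 0) ^ ((1 & (1 | 0)) & c))
2. [absorb_and →] (1 & (1 | 0))  →  1;  E = (((c ^ b) ^ 0) ^ (1 & c))
3. [xor_false →] ((c ^ b) ^ 0)  →  (c ^ b);  cost 7 ≤ 7, done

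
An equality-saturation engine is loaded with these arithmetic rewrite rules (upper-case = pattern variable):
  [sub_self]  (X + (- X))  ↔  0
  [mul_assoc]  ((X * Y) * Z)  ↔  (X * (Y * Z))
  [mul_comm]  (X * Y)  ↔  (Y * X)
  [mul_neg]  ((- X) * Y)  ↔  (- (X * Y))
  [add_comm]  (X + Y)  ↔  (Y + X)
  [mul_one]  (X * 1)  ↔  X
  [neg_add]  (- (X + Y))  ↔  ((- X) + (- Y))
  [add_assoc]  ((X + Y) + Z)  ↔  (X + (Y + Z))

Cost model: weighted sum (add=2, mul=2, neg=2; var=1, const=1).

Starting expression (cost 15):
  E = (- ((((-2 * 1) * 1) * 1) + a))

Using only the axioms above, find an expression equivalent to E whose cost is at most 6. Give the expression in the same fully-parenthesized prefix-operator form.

(- (-2 + a))   [cost 6]

step 1: mul_one (→) rewrites ((-2 * 1) * 1) into (-2 * 1), now (- (((-2 * 1) * 1) + a))
step 2: mul_one (→) rewrites (-2 * 1) into -2, now (- ((-2 * 1) + a))
step 3: mul_one (→) rewrites (-2 * 1) into -2, reaching cost 6 (bound 6)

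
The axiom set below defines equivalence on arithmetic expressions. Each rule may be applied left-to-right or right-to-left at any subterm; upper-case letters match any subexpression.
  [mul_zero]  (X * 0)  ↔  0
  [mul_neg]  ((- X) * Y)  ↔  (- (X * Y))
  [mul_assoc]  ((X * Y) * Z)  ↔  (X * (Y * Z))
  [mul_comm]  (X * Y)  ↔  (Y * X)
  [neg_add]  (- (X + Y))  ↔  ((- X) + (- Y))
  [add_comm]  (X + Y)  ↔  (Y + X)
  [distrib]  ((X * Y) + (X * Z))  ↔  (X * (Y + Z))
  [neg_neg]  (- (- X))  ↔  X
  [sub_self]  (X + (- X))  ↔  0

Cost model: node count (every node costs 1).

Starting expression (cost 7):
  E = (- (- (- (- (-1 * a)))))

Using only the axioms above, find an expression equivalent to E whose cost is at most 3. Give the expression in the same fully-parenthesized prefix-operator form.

1. [mul_comm →] (-1 * a)  →  (a * -1);  E = (- (- (- (- (a * -1)))))
2. [neg_neg →] (- (- (a * -1)))  →  (a * -1);  E = (- (- (a * -1)))
3. [neg_neg →] (- (- (a * -1)))  →  (a * -1);  cost 3 ≤ 3, done

(a * -1)   [cost 3]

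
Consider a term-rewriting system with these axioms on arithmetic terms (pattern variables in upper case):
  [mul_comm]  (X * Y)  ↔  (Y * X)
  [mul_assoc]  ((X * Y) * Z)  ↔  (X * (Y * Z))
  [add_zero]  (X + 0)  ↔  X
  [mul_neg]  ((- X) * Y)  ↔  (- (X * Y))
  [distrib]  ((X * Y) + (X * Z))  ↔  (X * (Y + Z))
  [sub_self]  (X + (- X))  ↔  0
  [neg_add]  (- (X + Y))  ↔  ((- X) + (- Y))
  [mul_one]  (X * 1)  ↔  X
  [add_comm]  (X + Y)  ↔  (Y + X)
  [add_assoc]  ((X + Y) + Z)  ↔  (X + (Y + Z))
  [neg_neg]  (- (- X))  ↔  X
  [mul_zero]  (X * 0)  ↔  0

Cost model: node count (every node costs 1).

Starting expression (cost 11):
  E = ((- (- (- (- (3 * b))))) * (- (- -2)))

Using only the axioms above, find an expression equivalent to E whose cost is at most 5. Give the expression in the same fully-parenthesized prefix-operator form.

(1) (- (- (- (- (3 * b)))))  =[neg_neg →]=  (- (- (3 * b)))    ⊢ ((- (- (3 * b))) * (- (- -2)))
(2) (- (- (3 * b)))  =[neg_neg →]=  (3 * b)    ⊢ ((3 * b) * (- (- -2)))
(3) (- (- -2))  =[neg_neg →]=  -2    ⊢ cost 5, within 5

((3 * b) * -2)   [cost 5]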